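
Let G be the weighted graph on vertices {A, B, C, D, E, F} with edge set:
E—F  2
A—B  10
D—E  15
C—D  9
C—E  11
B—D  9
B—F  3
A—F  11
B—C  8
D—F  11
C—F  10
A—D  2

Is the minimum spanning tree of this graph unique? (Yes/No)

Sort edges by weight, then run Kruskal:
A—D (2): add. Components now {A,D} {B} {C} {E} {F}
E—F (2): add. Components now {A,D} {B} {C} {E,F}
B—F (3): add. Components now {A,D} {B,E,F} {C}
B—C (8): add. Components now {A,D} {B,C,E,F}
B—D (9): add. Components now {A,B,C,D,E,F}
Non-tree edge C—D has weight 9, equal to the heaviest edge on its tree cycle — swapping gives another MST of the same weight. Not unique.

No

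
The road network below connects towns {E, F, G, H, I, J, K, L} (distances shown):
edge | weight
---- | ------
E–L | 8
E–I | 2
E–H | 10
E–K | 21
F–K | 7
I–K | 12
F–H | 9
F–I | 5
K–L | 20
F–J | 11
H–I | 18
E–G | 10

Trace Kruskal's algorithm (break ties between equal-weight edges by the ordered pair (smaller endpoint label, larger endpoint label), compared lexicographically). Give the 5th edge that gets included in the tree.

Kruskal's algorithm — process edges by increasing weight (ties by edge label):
E–I (2): add — endpoints in different components.
F–I (5): add — endpoints in different components.
F–K (7): add — endpoints in different components.
E–L (8): add — endpoints in different components.
F–H (9): add — endpoints in different components.
E–G (10): add — endpoints in different components.
E–H (10): skip — E and H already connected.
F–J (11): add — endpoints in different components.
The 5th edge added is F–H.

F-H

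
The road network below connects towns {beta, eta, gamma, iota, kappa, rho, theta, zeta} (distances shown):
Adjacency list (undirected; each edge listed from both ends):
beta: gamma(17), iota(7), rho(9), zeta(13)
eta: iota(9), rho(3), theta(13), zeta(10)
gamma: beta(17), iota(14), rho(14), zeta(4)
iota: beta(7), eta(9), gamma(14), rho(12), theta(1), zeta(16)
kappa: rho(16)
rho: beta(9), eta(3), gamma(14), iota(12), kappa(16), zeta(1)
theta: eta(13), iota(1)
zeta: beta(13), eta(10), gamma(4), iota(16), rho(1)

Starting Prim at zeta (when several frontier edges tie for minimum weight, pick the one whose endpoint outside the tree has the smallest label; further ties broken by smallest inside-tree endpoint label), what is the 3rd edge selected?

gamma-zeta

Grow the tree from zeta using Prim:
Step 1: cheapest edge leaving the tree is rho–zeta (1); add rho.
Step 2: cheapest edge leaving the tree is eta–rho (3); add eta.
Step 3: cheapest edge leaving the tree is gamma–zeta (4); add gamma.
Step 4: cheapest edge leaving the tree is beta–rho (9); add beta.
Step 5: cheapest edge leaving the tree is beta–iota (7); add iota.
Step 6: cheapest edge leaving the tree is iota–theta (1); add theta.
Step 7: cheapest edge leaving the tree is kappa–rho (16); add kappa.
The 3rd edge added is gamma–zeta.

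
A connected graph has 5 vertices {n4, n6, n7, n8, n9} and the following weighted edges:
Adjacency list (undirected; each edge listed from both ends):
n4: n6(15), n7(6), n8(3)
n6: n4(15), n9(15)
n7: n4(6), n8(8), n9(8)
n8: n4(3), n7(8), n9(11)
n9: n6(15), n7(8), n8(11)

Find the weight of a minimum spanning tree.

Grow the tree from n7 using Prim:
Step 1: cheapest edge leaving the tree is n4-n7 (6); add n4.
Step 2: cheapest edge leaving the tree is n4-n8 (3); add n8.
Step 3: cheapest edge leaving the tree is n7-n9 (8); add n9.
Step 4: cheapest edge leaving the tree is n4-n6 (15); add n6.
MST edges: n4-n7, n4-n8, n7-n9, n4-n6; total weight 6+3+8+15 = 32.

32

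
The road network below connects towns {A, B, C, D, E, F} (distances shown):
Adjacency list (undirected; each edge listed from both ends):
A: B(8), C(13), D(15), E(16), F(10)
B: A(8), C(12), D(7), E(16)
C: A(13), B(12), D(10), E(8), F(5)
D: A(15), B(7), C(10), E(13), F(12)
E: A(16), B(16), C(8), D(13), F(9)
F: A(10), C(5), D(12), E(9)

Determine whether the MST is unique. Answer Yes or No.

No

Kruskal: consider edges lightest-first.
C—F (5): add — endpoints in different components.
B—D (7): add — endpoints in different components.
A—B (8): add — endpoints in different components.
C—E (8): add — endpoints in different components.
E—F (9): skip — E and F already connected.
A—F (10): add — endpoints in different components.
Non-tree edge C—D has weight 10, equal to the heaviest edge on its tree cycle — swapping gives another MST of the same weight. Not unique.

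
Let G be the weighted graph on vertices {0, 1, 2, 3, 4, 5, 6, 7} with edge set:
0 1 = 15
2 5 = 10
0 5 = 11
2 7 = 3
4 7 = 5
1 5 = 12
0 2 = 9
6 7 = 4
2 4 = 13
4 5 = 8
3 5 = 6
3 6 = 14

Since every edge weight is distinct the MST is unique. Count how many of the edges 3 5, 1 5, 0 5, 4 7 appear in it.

3

Kruskal's algorithm — process edges by increasing weight (ties by edge label):
2 7 (3): add — endpoints in different components.
6 7 (4): add — endpoints in different components.
4 7 (5): add — endpoints in different components.
3 5 (6): add — endpoints in different components.
4 5 (8): add — endpoints in different components.
0 2 (9): add — endpoints in different components.
2 5 (10): skip — 2 and 5 already connected.
0 5 (11): skip — 0 and 5 already connected.
1 5 (12): add — endpoints in different components.
MST edge set: {2 7, 6 7, 4 7, 3 5, 4 5, 0 2, 1 5}.
Of the listed edges, {3 5, 1 5, 4 7} are in the MST → 3.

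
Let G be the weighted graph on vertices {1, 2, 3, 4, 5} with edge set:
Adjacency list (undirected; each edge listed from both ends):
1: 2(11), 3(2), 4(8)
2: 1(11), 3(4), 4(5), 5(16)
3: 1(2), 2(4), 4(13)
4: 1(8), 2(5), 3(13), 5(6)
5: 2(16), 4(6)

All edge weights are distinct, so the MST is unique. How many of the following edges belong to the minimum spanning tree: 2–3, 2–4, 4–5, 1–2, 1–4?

3

Sort edges by weight, then run Kruskal:
1–3 (2): add. Components now {1,3} {2} {4} {5}
2–3 (4): add. Components now {1,2,3} {4} {5}
2–4 (5): add. Components now {1,2,3,4} {5}
4–5 (6): add. Components now {1,2,3,4,5}
MST edge set: {1–3, 2–3, 2–4, 4–5}.
Of the listed edges, {2–3, 2–4, 4–5} are in the MST → 3.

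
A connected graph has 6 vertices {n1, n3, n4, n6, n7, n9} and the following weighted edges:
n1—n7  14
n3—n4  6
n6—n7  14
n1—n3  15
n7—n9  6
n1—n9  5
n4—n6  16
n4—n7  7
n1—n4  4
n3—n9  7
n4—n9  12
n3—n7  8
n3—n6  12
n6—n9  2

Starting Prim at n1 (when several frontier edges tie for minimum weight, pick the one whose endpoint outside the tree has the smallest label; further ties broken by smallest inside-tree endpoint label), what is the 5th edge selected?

n7-n9

Grow the tree from n1 using Prim:
Step 1: cheapest edge leaving the tree is n1—n4 (4); add n4.
Step 2: cheapest edge leaving the tree is n1—n9 (5); add n9.
Step 3: cheapest edge leaving the tree is n6—n9 (2); add n6.
Step 4: cheapest edge leaving the tree is n3—n4 (6); add n3.
Step 5: cheapest edge leaving the tree is n7—n9 (6); add n7.
The 5th edge added is n7—n9.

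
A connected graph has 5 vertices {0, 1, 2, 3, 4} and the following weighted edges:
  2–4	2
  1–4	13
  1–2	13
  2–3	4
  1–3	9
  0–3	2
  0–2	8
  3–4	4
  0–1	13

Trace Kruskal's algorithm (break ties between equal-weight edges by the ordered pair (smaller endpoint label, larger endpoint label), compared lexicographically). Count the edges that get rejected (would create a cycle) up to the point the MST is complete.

2

Kruskal: consider edges lightest-first.
0–3 (2): add. Components now {0,3} {1} {2} {4}
2–4 (2): add. Components now {0,3} {1} {2,4}
2–3 (4): add. Components now {0,2,3,4} {1}
3–4 (4): skip — 3 and 4 already connected.
0–2 (8): skip — 0 and 2 already connected.
1–3 (9): add. Components now {0,1,2,3,4}
Edges rejected before the tree was complete: 2.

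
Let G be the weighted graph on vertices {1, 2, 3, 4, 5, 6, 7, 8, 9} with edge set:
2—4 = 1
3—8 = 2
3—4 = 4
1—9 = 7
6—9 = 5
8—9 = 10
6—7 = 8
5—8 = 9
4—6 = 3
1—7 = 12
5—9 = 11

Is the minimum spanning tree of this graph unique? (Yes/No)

Sort edges by weight, then run Kruskal:
2—4 (1): add — endpoints in different components.
3—8 (2): add — endpoints in different components.
4—6 (3): add — endpoints in different components.
3—4 (4): add — endpoints in different components.
6—9 (5): add — endpoints in different components.
1—9 (7): add — endpoints in different components.
6—7 (8): add — endpoints in different components.
5—8 (9): add — endpoints in different components.
Every non-tree edge has weight strictly greater than the heaviest edge on the tree path between its endpoints, so the MST is unique.

Yes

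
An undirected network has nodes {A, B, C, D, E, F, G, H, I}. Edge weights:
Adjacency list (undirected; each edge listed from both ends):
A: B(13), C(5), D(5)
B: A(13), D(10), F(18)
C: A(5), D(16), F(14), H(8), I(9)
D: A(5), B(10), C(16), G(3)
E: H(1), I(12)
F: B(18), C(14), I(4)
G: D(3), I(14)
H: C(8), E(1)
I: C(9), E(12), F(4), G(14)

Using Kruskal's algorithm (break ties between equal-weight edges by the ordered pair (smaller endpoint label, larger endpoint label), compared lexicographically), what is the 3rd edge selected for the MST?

Sort edges by weight, then run Kruskal:
E H (1): add — endpoints in different components.
D G (3): add — endpoints in different components.
F I (4): add — endpoints in different components.
A C (5): add — endpoints in different components.
A D (5): add — endpoints in different components.
C H (8): add — endpoints in different components.
C I (9): add — endpoints in different components.
B D (10): add — endpoints in different components.
The 3rd edge added is F I.

F-I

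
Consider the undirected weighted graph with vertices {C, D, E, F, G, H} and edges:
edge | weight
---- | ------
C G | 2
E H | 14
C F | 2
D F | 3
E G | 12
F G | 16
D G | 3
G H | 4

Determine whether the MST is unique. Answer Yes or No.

No

Kruskal: consider edges lightest-first.
C F (2): add. Components now {C,F} {D} {E} {G} {H}
C G (2): add. Components now {C,F,G} {D} {E} {H}
D F (3): add. Components now {C,D,F,G} {E} {H}
D G (3): skip — D and G already connected.
G H (4): add. Components now {C,D,F,G,H} {E}
E G (12): add. Components now {C,D,E,F,G,H}
Non-tree edge D G has weight 3, equal to the heaviest edge on its tree cycle — swapping gives another MST of the same weight. Not unique.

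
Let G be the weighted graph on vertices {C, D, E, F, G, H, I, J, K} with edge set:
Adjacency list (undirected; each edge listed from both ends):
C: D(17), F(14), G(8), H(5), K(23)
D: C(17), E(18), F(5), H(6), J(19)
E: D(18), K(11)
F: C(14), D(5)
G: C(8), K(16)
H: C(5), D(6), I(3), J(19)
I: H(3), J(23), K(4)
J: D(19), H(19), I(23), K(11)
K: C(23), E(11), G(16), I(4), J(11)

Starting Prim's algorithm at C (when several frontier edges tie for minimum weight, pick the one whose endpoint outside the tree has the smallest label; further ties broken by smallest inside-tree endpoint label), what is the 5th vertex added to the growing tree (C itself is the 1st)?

Grow the tree from C using Prim:
Step 1: cheapest edge leaving the tree is C—H (5); add H.
Step 2: cheapest edge leaving the tree is H—I (3); add I.
Step 3: cheapest edge leaving the tree is I—K (4); add K.
Step 4: cheapest edge leaving the tree is D—H (6); add D.
Step 5: cheapest edge leaving the tree is D—F (5); add F.
Step 6: cheapest edge leaving the tree is C—G (8); add G.
Step 7: cheapest edge leaving the tree is E—K (11); add E.
Step 8: cheapest edge leaving the tree is J—K (11); add J.
Vertex order: C, H, I, K, D, F, G, E, J. The 5th vertex is D.

D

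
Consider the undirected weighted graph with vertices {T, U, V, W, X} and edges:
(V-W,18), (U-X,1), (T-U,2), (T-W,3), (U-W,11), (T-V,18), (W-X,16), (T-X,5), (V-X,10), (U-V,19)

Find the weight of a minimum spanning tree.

Grow the tree from W using Prim:
Step 1: cheapest edge leaving the tree is T-W (3); add T.
Step 2: cheapest edge leaving the tree is T-U (2); add U.
Step 3: cheapest edge leaving the tree is U-X (1); add X.
Step 4: cheapest edge leaving the tree is V-X (10); add V.
MST edges: T-W, T-U, U-X, V-X; total weight 3+2+1+10 = 16.

16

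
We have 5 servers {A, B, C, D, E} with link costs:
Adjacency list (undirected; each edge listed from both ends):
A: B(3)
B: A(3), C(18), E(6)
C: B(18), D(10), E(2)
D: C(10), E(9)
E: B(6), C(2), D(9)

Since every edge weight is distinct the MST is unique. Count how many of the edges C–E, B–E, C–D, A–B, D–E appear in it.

Sort edges by weight, then run Kruskal:
C–E (2): add. Components now {A} {B} {C,E} {D}
A–B (3): add. Components now {A,B} {C,E} {D}
B–E (6): add. Components now {A,B,C,E} {D}
D–E (9): add. Components now {A,B,C,D,E}
MST edge set: {C–E, A–B, B–E, D–E}.
Of the listed edges, {C–E, B–E, A–B, D–E} are in the MST → 4.

4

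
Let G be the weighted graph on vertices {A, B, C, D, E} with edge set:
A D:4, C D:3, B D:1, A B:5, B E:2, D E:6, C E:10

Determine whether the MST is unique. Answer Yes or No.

Kruskal: consider edges lightest-first.
B D (1): add. Components now {A} {B,D} {C} {E}
B E (2): add. Components now {A} {B,D,E} {C}
C D (3): add. Components now {A} {B,C,D,E}
A D (4): add. Components now {A,B,C,D,E}
Every non-tree edge has weight strictly greater than the heaviest edge on the tree path between its endpoints, so the MST is unique.

Yes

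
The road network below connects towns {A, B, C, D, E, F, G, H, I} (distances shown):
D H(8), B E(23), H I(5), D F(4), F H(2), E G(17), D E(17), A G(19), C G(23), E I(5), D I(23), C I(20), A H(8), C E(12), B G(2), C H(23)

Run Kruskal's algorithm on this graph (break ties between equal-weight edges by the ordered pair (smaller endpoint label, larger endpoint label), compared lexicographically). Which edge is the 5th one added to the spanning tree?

H-I

Kruskal: consider edges lightest-first.
B G (2): add — endpoints in different components.
F H (2): add — endpoints in different components.
D F (4): add — endpoints in different components.
E I (5): add — endpoints in different components.
H I (5): add — endpoints in different components.
A H (8): add — endpoints in different components.
D H (8): skip — D and H already connected.
C E (12): add — endpoints in different components.
D E (17): skip — D and E already connected.
E G (17): add — endpoints in different components.
The 5th edge added is H I.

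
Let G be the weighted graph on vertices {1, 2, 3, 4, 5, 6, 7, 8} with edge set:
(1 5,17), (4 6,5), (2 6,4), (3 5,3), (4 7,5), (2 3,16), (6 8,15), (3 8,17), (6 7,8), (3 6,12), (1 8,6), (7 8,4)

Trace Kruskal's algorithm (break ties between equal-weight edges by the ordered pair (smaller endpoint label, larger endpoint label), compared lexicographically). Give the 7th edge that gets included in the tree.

Kruskal: consider edges lightest-first.
3 5 (3): add — endpoints in different components.
2 6 (4): add — endpoints in different components.
7 8 (4): add — endpoints in different components.
4 6 (5): add — endpoints in different components.
4 7 (5): add — endpoints in different components.
1 8 (6): add — endpoints in different components.
6 7 (8): skip — 6 and 7 already connected.
3 6 (12): add — endpoints in different components.
The 7th edge added is 3 6.

3-6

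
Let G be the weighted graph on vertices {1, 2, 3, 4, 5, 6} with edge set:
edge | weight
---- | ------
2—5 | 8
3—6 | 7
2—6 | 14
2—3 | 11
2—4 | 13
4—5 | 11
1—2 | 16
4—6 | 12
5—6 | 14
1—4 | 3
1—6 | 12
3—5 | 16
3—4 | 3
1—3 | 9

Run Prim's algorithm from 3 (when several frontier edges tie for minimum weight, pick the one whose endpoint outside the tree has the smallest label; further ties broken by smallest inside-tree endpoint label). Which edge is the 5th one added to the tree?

Prim's algorithm from 3:
Step 1: cheapest edge leaving the tree is 3—4 (3); add 4.
Step 2: cheapest edge leaving the tree is 1—4 (3); add 1.
Step 3: cheapest edge leaving the tree is 3—6 (7); add 6.
Step 4: cheapest edge leaving the tree is 2—3 (11); add 2.
Step 5: cheapest edge leaving the tree is 2—5 (8); add 5.
The 5th edge added is 2—5.

2-5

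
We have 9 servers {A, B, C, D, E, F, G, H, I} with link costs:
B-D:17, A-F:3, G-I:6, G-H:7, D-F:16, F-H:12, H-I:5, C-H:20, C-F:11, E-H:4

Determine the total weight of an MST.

Kruskal's algorithm — process edges by increasing weight (ties by edge label):
A-F (3): add — endpoints in different components.
E-H (4): add — endpoints in different components.
H-I (5): add — endpoints in different components.
G-I (6): add — endpoints in different components.
G-H (7): skip — G and H already connected.
C-F (11): add — endpoints in different components.
F-H (12): add — endpoints in different components.
D-F (16): add — endpoints in different components.
B-D (17): add — endpoints in different components.
MST edges: A-F, E-H, H-I, G-I, C-F, F-H, D-F, B-D; total weight 3+4+5+6+11+12+16+17 = 74.

74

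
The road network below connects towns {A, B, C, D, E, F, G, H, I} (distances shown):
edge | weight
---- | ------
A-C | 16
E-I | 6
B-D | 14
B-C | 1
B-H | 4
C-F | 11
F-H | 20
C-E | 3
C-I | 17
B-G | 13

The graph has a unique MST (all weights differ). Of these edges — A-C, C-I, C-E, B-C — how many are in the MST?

Sort edges by weight, then run Kruskal:
B-C (1): add — endpoints in different components.
C-E (3): add — endpoints in different components.
B-H (4): add — endpoints in different components.
E-I (6): add — endpoints in different components.
C-F (11): add — endpoints in different components.
B-G (13): add — endpoints in different components.
B-D (14): add — endpoints in different components.
A-C (16): add — endpoints in different components.
MST edge set: {B-C, C-E, B-H, E-I, C-F, B-G, B-D, A-C}.
Of the listed edges, {A-C, C-E, B-C} are in the MST → 3.

3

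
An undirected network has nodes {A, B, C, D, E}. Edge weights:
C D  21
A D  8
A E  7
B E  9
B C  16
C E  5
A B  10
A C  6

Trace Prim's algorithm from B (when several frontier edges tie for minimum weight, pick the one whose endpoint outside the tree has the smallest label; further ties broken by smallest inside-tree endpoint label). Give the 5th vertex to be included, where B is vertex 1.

Grow the tree from B using Prim:
Step 1: frontier [B E 9, A B 10, B C 16] → take B E (9); add E.
Step 2: frontier [A B 10, B C 16, C E 5, A E 7] → take C E (5); add C.
Step 3: frontier [A B 10, A C 6, C D 21, A E 7] → take A C (6); add A.
Step 4: frontier [A D 8, C D 21] → take A D (8); add D.
Vertex order: B, E, C, A, D. The 5th vertex is D.

D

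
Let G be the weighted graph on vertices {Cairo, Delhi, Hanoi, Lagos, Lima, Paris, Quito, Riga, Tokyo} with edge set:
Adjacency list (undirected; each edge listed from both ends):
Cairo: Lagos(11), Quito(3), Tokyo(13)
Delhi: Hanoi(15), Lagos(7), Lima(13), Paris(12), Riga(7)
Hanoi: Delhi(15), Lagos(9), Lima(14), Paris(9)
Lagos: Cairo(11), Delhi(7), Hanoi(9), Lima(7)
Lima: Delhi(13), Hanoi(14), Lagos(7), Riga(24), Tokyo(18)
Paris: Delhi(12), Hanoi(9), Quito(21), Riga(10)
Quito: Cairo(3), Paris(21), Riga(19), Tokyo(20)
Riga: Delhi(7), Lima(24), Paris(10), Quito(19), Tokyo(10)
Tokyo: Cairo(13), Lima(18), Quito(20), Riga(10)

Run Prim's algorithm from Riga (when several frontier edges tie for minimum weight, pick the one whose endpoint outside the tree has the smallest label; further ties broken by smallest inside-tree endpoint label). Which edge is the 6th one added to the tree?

Riga-Tokyo

Prim's algorithm from Riga:
Step 1: cheapest edge leaving the tree is Delhi–Riga (7); add Delhi.
Step 2: cheapest edge leaving the tree is Delhi–Lagos (7); add Lagos.
Step 3: cheapest edge leaving the tree is Lagos–Lima (7); add Lima.
Step 4: cheapest edge leaving the tree is Hanoi–Lagos (9); add Hanoi.
Step 5: cheapest edge leaving the tree is Hanoi–Paris (9); add Paris.
Step 6: cheapest edge leaving the tree is Riga–Tokyo (10); add Tokyo.
Step 7: cheapest edge leaving the tree is Cairo–Lagos (11); add Cairo.
Step 8: cheapest edge leaving the tree is Cairo–Quito (3); add Quito.
The 6th edge added is Riga–Tokyo.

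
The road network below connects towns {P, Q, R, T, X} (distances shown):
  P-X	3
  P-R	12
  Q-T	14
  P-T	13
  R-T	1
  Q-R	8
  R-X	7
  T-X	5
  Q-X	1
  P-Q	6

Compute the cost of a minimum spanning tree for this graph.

10

Grow the tree from T using Prim:
Step 1: cheapest edge leaving the tree is R-T (1); add R.
Step 2: cheapest edge leaving the tree is T-X (5); add X.
Step 3: cheapest edge leaving the tree is Q-X (1); add Q.
Step 4: cheapest edge leaving the tree is P-X (3); add P.
MST edges: R-T, T-X, Q-X, P-X; total weight 1+5+1+3 = 10.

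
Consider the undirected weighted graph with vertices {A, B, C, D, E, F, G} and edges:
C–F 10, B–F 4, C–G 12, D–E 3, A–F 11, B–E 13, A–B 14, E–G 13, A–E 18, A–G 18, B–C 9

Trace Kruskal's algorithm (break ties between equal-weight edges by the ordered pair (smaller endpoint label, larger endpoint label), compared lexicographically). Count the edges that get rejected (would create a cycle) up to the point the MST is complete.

1

Sort edges by weight, then run Kruskal:
D–E (3): add. Components now {A} {B} {C} {D,E} {F} {G}
B–F (4): add. Components now {A} {B,F} {C} {D,E} {G}
B–C (9): add. Components now {A} {B,C,F} {D,E} {G}
C–F (10): skip — C and F already connected.
A–F (11): add. Components now {A,B,C,F} {D,E} {G}
C–G (12): add. Components now {A,B,C,F,G} {D,E}
B–E (13): add. Components now {A,B,C,D,E,F,G}
Edges rejected before the tree was complete: 1.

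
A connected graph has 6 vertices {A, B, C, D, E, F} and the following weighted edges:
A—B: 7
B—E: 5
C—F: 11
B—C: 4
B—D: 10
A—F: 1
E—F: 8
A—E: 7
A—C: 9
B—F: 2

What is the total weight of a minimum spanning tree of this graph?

22

Prim's algorithm from A:
Step 1: cheapest edge leaving the tree is A—F (1); add F.
Step 2: cheapest edge leaving the tree is B—F (2); add B.
Step 3: cheapest edge leaving the tree is B—C (4); add C.
Step 4: cheapest edge leaving the tree is B—E (5); add E.
Step 5: cheapest edge leaving the tree is B—D (10); add D.
MST edges: A—F, B—F, B—C, B—E, B—D; total weight 1+2+4+5+10 = 22.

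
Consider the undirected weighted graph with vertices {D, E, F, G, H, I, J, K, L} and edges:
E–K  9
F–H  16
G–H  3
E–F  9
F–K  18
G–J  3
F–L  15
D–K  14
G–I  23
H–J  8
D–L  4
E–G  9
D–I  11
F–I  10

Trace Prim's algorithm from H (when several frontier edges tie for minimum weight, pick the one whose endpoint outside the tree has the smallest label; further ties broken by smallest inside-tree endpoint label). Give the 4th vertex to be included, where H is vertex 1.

E

Prim's algorithm from H:
Step 1: cheapest edge leaving the tree is G–H (3); add G.
Step 2: cheapest edge leaving the tree is G–J (3); add J.
Step 3: cheapest edge leaving the tree is E–G (9); add E.
Step 4: cheapest edge leaving the tree is E–F (9); add F.
Step 5: cheapest edge leaving the tree is E–K (9); add K.
Step 6: cheapest edge leaving the tree is F–I (10); add I.
Step 7: cheapest edge leaving the tree is D–I (11); add D.
Step 8: cheapest edge leaving the tree is D–L (4); add L.
Vertex order: H, G, J, E, F, K, I, D, L. The 4th vertex is E.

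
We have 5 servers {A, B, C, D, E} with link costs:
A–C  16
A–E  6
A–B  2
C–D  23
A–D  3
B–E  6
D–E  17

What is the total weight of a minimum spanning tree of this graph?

Kruskal: consider edges lightest-first.
A–B (2): add. Components now {A,B} {C} {D} {E}
A–D (3): add. Components now {A,B,D} {C} {E}
A–E (6): add. Components now {A,B,D,E} {C}
B–E (6): skip — B and E already connected.
A–C (16): add. Components now {A,B,C,D,E}
MST edges: A–B, A–D, A–E, A–C; total weight 2+3+6+16 = 27.

27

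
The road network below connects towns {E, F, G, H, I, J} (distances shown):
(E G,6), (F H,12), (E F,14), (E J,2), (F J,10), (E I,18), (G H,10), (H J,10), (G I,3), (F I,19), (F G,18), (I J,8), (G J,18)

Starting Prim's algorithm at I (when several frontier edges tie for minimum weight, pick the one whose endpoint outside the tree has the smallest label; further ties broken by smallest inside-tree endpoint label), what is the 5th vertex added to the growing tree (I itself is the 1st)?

Prim's algorithm from I:
Step 1: frontier [G I 3, I J 8, E I 18, F I 19] → take G I (3); add G.
Step 2: frontier [E G 6, G H 10, F G 18, G J 18, I J 8, E I 18, F I 19] → take E G (6); add E.
Step 3: frontier [E J 2, E F 14, G H 10, F G 18, G J 18, I J 8, F I 19] → take E J (2); add J.
Step 4: frontier [E F 14, G H 10, F G 18, F I 19, F J 10, H J 10] → take F J (10); add F.
Step 5: frontier [F H 12, G H 10, H J 10] → take G H (10); add H.
Vertex order: I, G, E, J, F, H. The 5th vertex is F.

F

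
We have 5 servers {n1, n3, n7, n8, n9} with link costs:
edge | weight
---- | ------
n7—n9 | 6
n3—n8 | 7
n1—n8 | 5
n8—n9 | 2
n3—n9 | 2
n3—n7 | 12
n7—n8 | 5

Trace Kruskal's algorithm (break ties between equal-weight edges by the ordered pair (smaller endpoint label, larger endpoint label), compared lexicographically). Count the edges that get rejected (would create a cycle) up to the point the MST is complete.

0

Kruskal: consider edges lightest-first.
n3—n9 (2): add. Components now {n7} {n8} {n3,n9} {n1}
n8—n9 (2): add. Components now {n7} {n3,n8,n9} {n1}
n1—n8 (5): add. Components now {n7} {n1,n3,n8,n9}
n7—n8 (5): add. Components now {n1,n3,n7,n8,n9}
Edges rejected before the tree was complete: 0.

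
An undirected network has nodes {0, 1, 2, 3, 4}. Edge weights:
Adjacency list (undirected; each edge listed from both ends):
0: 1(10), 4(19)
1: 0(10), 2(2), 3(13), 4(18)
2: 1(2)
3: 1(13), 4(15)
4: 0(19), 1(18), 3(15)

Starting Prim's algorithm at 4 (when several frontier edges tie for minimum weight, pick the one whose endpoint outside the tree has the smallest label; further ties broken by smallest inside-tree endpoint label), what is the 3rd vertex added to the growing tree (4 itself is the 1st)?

Grow the tree from 4 using Prim:
Step 1: cheapest edge leaving the tree is 3–4 (15); add 3.
Step 2: cheapest edge leaving the tree is 1–3 (13); add 1.
Step 3: cheapest edge leaving the tree is 1–2 (2); add 2.
Step 4: cheapest edge leaving the tree is 0–1 (10); add 0.
Vertex order: 4, 3, 1, 2, 0. The 3rd vertex is 1.

1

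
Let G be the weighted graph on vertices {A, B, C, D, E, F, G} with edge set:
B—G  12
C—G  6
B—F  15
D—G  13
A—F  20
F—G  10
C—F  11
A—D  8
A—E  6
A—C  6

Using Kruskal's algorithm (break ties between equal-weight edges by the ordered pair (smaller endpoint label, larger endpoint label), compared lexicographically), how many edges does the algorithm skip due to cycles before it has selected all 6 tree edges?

Kruskal's algorithm — process edges by increasing weight (ties by edge label):
A—C (6): add — endpoints in different components.
A—E (6): add — endpoints in different components.
C—G (6): add — endpoints in different components.
A—D (8): add — endpoints in different components.
F—G (10): add — endpoints in different components.
C—F (11): skip — C and F already connected.
B—G (12): add — endpoints in different components.
Edges rejected before the tree was complete: 1.

1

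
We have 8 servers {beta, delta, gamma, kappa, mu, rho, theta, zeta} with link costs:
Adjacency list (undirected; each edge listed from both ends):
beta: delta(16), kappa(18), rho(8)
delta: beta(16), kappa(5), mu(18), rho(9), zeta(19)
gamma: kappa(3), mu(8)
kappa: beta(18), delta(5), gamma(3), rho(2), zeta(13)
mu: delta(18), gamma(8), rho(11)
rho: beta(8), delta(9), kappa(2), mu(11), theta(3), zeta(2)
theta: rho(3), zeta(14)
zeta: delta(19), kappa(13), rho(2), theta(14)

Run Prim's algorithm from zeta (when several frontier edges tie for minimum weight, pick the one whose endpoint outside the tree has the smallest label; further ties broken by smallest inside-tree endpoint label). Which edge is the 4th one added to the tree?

rho-theta

Prim, starting at zeta.
Step 1: cheapest edge leaving the tree is rho zeta (2); add rho.
Step 2: cheapest edge leaving the tree is kappa rho (2); add kappa.
Step 3: cheapest edge leaving the tree is gamma kappa (3); add gamma.
Step 4: cheapest edge leaving the tree is rho theta (3); add theta.
Step 5: cheapest edge leaving the tree is delta kappa (5); add delta.
Step 6: cheapest edge leaving the tree is beta rho (8); add beta.
Step 7: cheapest edge leaving the tree is gamma mu (8); add mu.
The 4th edge added is rho theta.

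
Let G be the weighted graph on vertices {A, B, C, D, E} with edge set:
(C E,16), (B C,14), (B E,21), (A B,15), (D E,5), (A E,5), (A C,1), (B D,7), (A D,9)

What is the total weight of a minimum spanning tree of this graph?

18

Sort edges by weight, then run Kruskal:
A C (1): add — endpoints in different components.
A E (5): add — endpoints in different components.
D E (5): add — endpoints in different components.
B D (7): add — endpoints in different components.
MST edges: A C, A E, D E, B D; total weight 1+5+5+7 = 18.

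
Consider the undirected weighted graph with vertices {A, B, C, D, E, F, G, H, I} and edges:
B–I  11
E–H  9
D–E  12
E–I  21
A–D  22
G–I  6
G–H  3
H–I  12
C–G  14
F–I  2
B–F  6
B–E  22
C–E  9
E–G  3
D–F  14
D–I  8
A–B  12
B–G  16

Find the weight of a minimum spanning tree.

49

Grow the tree from D using Prim:
Step 1: cheapest edge leaving the tree is D–I (8); add I.
Step 2: cheapest edge leaving the tree is F–I (2); add F.
Step 3: cheapest edge leaving the tree is B–F (6); add B.
Step 4: cheapest edge leaving the tree is G–I (6); add G.
Step 5: cheapest edge leaving the tree is E–G (3); add E.
Step 6: cheapest edge leaving the tree is G–H (3); add H.
Step 7: cheapest edge leaving the tree is C–E (9); add C.
Step 8: cheapest edge leaving the tree is A–B (12); add A.
MST edges: D–I, F–I, B–F, G–I, E–G, G–H, C–E, A–B; total weight 8+2+6+6+3+3+9+12 = 49.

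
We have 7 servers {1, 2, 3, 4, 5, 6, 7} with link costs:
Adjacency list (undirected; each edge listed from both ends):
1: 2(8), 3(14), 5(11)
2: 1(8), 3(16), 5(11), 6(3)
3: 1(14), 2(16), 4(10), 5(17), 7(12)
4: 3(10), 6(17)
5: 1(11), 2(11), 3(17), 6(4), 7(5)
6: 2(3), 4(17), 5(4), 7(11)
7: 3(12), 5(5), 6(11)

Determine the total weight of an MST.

Prim, starting at 6.
Step 1: cheapest edge leaving the tree is 2-6 (3); add 2.
Step 2: cheapest edge leaving the tree is 5-6 (4); add 5.
Step 3: cheapest edge leaving the tree is 5-7 (5); add 7.
Step 4: cheapest edge leaving the tree is 1-2 (8); add 1.
Step 5: cheapest edge leaving the tree is 3-7 (12); add 3.
Step 6: cheapest edge leaving the tree is 3-4 (10); add 4.
MST edges: 2-6, 5-6, 5-7, 1-2, 3-7, 3-4; total weight 3+4+5+8+12+10 = 42.

42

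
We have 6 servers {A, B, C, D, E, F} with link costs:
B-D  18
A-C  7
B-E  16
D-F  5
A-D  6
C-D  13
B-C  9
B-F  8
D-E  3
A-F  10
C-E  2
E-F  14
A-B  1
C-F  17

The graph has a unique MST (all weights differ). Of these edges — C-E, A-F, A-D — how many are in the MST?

Kruskal: consider edges lightest-first.
A-B (1): add. Components now {A,B} {C} {D} {E} {F}
C-E (2): add. Components now {A,B} {C,E} {D} {F}
D-E (3): add. Components now {A,B} {C,D,E} {F}
D-F (5): add. Components now {A,B} {C,D,E,F}
A-D (6): add. Components now {A,B,C,D,E,F}
MST edge set: {A-B, C-E, D-E, D-F, A-D}.
Of the listed edges, {C-E, A-D} are in the MST → 2.

2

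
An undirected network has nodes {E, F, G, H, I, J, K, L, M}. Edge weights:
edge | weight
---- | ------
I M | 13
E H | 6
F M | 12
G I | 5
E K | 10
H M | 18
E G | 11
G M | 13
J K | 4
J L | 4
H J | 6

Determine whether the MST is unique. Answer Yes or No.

No

Kruskal: consider edges lightest-first.
J K (4): add — endpoints in different components.
J L (4): add — endpoints in different components.
G I (5): add — endpoints in different components.
E H (6): add — endpoints in different components.
H J (6): add — endpoints in different components.
E K (10): skip — E and K already connected.
E G (11): add — endpoints in different components.
F M (12): add — endpoints in different components.
G M (13): add — endpoints in different components.
Non-tree edge I M has weight 13, equal to the heaviest edge on its tree cycle — swapping gives another MST of the same weight. Not unique.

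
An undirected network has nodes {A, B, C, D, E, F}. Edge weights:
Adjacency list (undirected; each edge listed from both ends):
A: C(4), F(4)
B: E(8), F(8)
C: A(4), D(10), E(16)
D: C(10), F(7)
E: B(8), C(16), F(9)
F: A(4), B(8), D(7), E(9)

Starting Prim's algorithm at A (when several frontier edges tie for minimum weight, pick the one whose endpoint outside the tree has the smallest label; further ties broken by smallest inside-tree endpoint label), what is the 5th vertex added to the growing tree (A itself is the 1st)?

B

Prim's algorithm from A:
Step 1: cheapest edge leaving the tree is A–C (4); add C.
Step 2: cheapest edge leaving the tree is A–F (4); add F.
Step 3: cheapest edge leaving the tree is D–F (7); add D.
Step 4: cheapest edge leaving the tree is B–F (8); add B.
Step 5: cheapest edge leaving the tree is B–E (8); add E.
Vertex order: A, C, F, D, B, E. The 5th vertex is B.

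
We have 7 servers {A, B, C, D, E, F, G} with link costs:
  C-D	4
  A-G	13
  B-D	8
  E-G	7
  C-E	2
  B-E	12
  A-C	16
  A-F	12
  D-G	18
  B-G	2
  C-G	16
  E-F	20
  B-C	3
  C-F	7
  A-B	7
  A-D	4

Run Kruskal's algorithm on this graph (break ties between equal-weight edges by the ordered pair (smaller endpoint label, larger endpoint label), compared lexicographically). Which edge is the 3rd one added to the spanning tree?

B-C

Kruskal: consider edges lightest-first.
B-G (2): add — endpoints in different components.
C-E (2): add — endpoints in different components.
B-C (3): add — endpoints in different components.
A-D (4): add — endpoints in different components.
C-D (4): add — endpoints in different components.
A-B (7): skip — A and B already connected.
C-F (7): add — endpoints in different components.
The 3rd edge added is B-C.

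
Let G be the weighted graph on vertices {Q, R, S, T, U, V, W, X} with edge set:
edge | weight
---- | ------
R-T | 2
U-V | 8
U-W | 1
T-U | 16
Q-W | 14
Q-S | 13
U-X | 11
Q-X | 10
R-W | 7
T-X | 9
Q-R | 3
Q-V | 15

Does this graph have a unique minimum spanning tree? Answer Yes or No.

Yes

Kruskal's algorithm — process edges by increasing weight (ties by edge label):
U-W (1): add — endpoints in different components.
R-T (2): add — endpoints in different components.
Q-R (3): add — endpoints in different components.
R-W (7): add — endpoints in different components.
U-V (8): add — endpoints in different components.
T-X (9): add — endpoints in different components.
Q-X (10): skip — Q and X already connected.
U-X (11): skip — U and X already connected.
Q-S (13): add — endpoints in different components.
Every non-tree edge has weight strictly greater than the heaviest edge on the tree path between its endpoints, so the MST is unique.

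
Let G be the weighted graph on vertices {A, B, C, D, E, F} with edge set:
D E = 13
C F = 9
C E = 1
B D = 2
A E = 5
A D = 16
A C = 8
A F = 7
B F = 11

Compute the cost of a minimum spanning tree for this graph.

26

Prim, starting at E.
Step 1: cheapest edge leaving the tree is C E (1); add C.
Step 2: cheapest edge leaving the tree is A E (5); add A.
Step 3: cheapest edge leaving the tree is A F (7); add F.
Step 4: cheapest edge leaving the tree is B F (11); add B.
Step 5: cheapest edge leaving the tree is B D (2); add D.
MST edges: C E, A E, A F, B F, B D; total weight 1+5+7+11+2 = 26.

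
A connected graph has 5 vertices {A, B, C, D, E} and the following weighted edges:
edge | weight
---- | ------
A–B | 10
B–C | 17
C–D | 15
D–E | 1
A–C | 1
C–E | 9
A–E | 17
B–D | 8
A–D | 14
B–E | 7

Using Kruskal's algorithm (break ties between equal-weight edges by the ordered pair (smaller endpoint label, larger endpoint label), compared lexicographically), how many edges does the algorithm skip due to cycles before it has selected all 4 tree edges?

1

Sort edges by weight, then run Kruskal:
A–C (1): add — endpoints in different components.
D–E (1): add — endpoints in different components.
B–E (7): add — endpoints in different components.
B–D (8): skip — B and D already connected.
C–E (9): add — endpoints in different components.
Edges rejected before the tree was complete: 1.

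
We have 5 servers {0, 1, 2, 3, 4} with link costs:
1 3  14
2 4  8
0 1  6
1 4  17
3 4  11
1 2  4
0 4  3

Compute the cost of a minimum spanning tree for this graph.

24

Kruskal's algorithm — process edges by increasing weight (ties by edge label):
0 4 (3): add. Components now {0,4} {1} {2} {3}
1 2 (4): add. Components now {0,4} {1,2} {3}
0 1 (6): add. Components now {0,1,2,4} {3}
2 4 (8): skip — 2 and 4 already connected.
3 4 (11): add. Components now {0,1,2,3,4}
MST edges: 0 4, 1 2, 0 1, 3 4; total weight 3+4+6+11 = 24.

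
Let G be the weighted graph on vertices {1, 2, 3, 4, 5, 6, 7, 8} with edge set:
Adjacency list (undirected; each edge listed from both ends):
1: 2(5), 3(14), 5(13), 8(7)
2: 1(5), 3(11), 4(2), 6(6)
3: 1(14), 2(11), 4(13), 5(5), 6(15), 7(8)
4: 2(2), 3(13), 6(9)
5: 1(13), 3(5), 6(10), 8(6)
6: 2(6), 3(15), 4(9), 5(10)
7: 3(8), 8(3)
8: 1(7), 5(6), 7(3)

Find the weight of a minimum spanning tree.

34

Kruskal's algorithm — process edges by increasing weight (ties by edge label):
2—4 (2): add — endpoints in different components.
7—8 (3): add — endpoints in different components.
1—2 (5): add — endpoints in different components.
3—5 (5): add — endpoints in different components.
2—6 (6): add — endpoints in different components.
5—8 (6): add — endpoints in different components.
1—8 (7): add — endpoints in different components.
MST edges: 2—4, 7—8, 1—2, 3—5, 2—6, 5—8, 1—8; total weight 2+3+5+5+6+6+7 = 34.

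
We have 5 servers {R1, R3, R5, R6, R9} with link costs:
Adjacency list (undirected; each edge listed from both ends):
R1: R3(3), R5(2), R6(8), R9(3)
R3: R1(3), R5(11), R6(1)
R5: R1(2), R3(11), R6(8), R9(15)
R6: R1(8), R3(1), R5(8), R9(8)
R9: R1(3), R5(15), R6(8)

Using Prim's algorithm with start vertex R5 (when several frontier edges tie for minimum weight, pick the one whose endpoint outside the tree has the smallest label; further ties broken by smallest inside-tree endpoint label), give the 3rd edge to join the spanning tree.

R3-R6

Prim's algorithm from R5:
Step 1: frontier [R1–R5 2, R5–R6 8, R3–R5 11, R5–R9 15] → take R1–R5 (2); add R1.
Step 2: frontier [R1–R3 3, R1–R9 3, R1–R6 8, R5–R6 8, R3–R5 11, R5–R9 15] → take R1–R3 (3); add R3.
Step 3: frontier [R1–R9 3, R1–R6 8, R3–R6 1, R5–R6 8, R5–R9 15] → take R3–R6 (1); add R6.
Step 4: frontier [R1–R9 3, R5–R9 15, R6–R9 8] → take R1–R9 (3); add R9.
The 3rd edge added is R3–R6.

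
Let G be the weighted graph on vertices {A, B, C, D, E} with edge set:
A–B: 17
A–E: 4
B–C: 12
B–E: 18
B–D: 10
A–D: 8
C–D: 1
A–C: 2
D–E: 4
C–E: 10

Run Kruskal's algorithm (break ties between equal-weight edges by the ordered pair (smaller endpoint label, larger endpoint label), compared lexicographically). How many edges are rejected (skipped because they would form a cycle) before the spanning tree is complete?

2

Sort edges by weight, then run Kruskal:
C–D (1): add. Components now {A} {B} {C,D} {E}
A–C (2): add. Components now {A,C,D} {B} {E}
A–E (4): add. Components now {A,C,D,E} {B}
D–E (4): skip — D and E already connected.
A–D (8): skip — A and D already connected.
B–D (10): add. Components now {A,B,C,D,E}
Edges rejected before the tree was complete: 2.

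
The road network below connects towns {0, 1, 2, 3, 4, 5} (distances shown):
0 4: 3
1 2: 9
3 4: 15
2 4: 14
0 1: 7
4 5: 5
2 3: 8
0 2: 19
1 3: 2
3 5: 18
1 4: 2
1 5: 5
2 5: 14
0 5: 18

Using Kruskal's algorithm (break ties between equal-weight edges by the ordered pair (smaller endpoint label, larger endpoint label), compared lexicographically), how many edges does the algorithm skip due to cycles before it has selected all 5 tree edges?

Sort edges by weight, then run Kruskal:
1 3 (2): add — endpoints in different components.
1 4 (2): add — endpoints in different components.
0 4 (3): add — endpoints in different components.
1 5 (5): add — endpoints in different components.
4 5 (5): skip — 4 and 5 already connected.
0 1 (7): skip — 0 and 1 already connected.
2 3 (8): add — endpoints in different components.
Edges rejected before the tree was complete: 2.

2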